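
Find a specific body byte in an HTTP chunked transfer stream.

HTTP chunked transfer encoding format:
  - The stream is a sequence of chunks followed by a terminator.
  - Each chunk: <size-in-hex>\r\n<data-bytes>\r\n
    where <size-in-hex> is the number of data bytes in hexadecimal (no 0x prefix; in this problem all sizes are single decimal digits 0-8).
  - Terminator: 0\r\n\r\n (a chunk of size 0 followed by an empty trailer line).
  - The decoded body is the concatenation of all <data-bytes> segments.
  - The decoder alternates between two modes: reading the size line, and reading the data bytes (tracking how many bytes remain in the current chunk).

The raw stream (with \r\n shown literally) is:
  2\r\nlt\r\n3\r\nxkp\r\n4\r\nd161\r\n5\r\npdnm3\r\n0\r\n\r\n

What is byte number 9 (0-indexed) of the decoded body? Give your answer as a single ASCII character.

Chunk 1: stream[0..1]='2' size=0x2=2, data at stream[3..5]='lt' -> body[0..2], body so far='lt'
Chunk 2: stream[7..8]='3' size=0x3=3, data at stream[10..13]='xkp' -> body[2..5], body so far='ltxkp'
Chunk 3: stream[15..16]='4' size=0x4=4, data at stream[18..22]='d161' -> body[5..9], body so far='ltxkpd161'
Chunk 4: stream[24..25]='5' size=0x5=5, data at stream[27..32]='pdnm3' -> body[9..14], body so far='ltxkpd161pdnm3'
Chunk 5: stream[34..35]='0' size=0 (terminator). Final body='ltxkpd161pdnm3' (14 bytes)
Body byte 9 = 'p'

Answer: p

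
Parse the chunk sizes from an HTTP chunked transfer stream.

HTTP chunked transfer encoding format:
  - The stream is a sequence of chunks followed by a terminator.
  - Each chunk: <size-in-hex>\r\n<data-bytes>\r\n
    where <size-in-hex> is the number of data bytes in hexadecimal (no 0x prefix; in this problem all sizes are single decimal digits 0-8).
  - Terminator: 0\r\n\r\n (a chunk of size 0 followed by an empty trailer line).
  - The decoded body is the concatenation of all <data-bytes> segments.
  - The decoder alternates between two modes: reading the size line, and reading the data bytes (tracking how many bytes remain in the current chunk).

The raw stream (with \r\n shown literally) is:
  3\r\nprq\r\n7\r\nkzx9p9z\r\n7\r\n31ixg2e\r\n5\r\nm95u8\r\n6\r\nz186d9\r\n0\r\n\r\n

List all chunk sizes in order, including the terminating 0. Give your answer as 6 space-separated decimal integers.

Answer: 3 7 7 5 6 0

Derivation:
Chunk 1: stream[0..1]='3' size=0x3=3, data at stream[3..6]='prq' -> body[0..3], body so far='prq'
Chunk 2: stream[8..9]='7' size=0x7=7, data at stream[11..18]='kzx9p9z' -> body[3..10], body so far='prqkzx9p9z'
Chunk 3: stream[20..21]='7' size=0x7=7, data at stream[23..30]='31ixg2e' -> body[10..17], body so far='prqkzx9p9z31ixg2e'
Chunk 4: stream[32..33]='5' size=0x5=5, data at stream[35..40]='m95u8' -> body[17..22], body so far='prqkzx9p9z31ixg2em95u8'
Chunk 5: stream[42..43]='6' size=0x6=6, data at stream[45..51]='z186d9' -> body[22..28], body so far='prqkzx9p9z31ixg2em95u8z186d9'
Chunk 6: stream[53..54]='0' size=0 (terminator). Final body='prqkzx9p9z31ixg2em95u8z186d9' (28 bytes)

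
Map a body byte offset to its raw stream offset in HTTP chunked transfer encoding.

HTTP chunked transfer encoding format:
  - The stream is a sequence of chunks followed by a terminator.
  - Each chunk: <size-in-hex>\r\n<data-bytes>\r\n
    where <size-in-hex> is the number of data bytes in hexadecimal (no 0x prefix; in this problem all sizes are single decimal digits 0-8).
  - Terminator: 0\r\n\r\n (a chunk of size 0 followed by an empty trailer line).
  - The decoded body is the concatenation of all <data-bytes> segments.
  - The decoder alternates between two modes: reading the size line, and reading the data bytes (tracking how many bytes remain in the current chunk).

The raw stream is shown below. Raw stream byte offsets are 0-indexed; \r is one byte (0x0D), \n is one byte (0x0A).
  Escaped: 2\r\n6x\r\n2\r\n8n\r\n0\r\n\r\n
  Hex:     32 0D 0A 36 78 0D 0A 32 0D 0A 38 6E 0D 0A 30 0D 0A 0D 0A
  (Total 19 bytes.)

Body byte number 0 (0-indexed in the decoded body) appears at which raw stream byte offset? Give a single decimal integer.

Answer: 3

Derivation:
Chunk 1: stream[0..1]='2' size=0x2=2, data at stream[3..5]='6x' -> body[0..2], body so far='6x'
Chunk 2: stream[7..8]='2' size=0x2=2, data at stream[10..12]='8n' -> body[2..4], body so far='6x8n'
Chunk 3: stream[14..15]='0' size=0 (terminator). Final body='6x8n' (4 bytes)
Body byte 0 at stream offset 3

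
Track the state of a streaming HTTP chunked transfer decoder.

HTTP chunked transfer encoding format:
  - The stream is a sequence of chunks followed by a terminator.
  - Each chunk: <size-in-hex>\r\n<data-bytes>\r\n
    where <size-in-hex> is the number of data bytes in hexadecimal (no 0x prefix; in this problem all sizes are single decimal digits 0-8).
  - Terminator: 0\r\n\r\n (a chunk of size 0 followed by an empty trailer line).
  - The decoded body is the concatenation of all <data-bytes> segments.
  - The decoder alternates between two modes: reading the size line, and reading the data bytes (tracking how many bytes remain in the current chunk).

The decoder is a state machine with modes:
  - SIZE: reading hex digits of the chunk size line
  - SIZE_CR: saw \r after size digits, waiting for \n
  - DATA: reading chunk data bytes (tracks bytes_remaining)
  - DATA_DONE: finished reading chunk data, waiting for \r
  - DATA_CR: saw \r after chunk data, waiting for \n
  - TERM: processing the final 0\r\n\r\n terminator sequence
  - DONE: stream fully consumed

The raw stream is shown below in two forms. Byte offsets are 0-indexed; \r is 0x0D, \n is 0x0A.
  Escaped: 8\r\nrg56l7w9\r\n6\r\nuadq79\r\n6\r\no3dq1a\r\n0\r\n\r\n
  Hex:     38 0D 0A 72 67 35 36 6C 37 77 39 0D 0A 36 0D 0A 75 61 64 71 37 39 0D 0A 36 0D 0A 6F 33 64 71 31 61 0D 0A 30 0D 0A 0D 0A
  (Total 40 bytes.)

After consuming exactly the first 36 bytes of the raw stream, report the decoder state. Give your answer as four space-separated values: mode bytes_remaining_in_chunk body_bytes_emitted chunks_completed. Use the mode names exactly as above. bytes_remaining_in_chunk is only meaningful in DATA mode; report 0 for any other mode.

Answer: SIZE 0 20 3

Derivation:
Byte 0 = '8': mode=SIZE remaining=0 emitted=0 chunks_done=0
Byte 1 = 0x0D: mode=SIZE_CR remaining=0 emitted=0 chunks_done=0
Byte 2 = 0x0A: mode=DATA remaining=8 emitted=0 chunks_done=0
Byte 3 = 'r': mode=DATA remaining=7 emitted=1 chunks_done=0
Byte 4 = 'g': mode=DATA remaining=6 emitted=2 chunks_done=0
Byte 5 = '5': mode=DATA remaining=5 emitted=3 chunks_done=0
Byte 6 = '6': mode=DATA remaining=4 emitted=4 chunks_done=0
Byte 7 = 'l': mode=DATA remaining=3 emitted=5 chunks_done=0
Byte 8 = '7': mode=DATA remaining=2 emitted=6 chunks_done=0
Byte 9 = 'w': mode=DATA remaining=1 emitted=7 chunks_done=0
Byte 10 = '9': mode=DATA_DONE remaining=0 emitted=8 chunks_done=0
Byte 11 = 0x0D: mode=DATA_CR remaining=0 emitted=8 chunks_done=0
Byte 12 = 0x0A: mode=SIZE remaining=0 emitted=8 chunks_done=1
Byte 13 = '6': mode=SIZE remaining=0 emitted=8 chunks_done=1
Byte 14 = 0x0D: mode=SIZE_CR remaining=0 emitted=8 chunks_done=1
Byte 15 = 0x0A: mode=DATA remaining=6 emitted=8 chunks_done=1
Byte 16 = 'u': mode=DATA remaining=5 emitted=9 chunks_done=1
Byte 17 = 'a': mode=DATA remaining=4 emitted=10 chunks_done=1
Byte 18 = 'd': mode=DATA remaining=3 emitted=11 chunks_done=1
Byte 19 = 'q': mode=DATA remaining=2 emitted=12 chunks_done=1
Byte 20 = '7': mode=DATA remaining=1 emitted=13 chunks_done=1
Byte 21 = '9': mode=DATA_DONE remaining=0 emitted=14 chunks_done=1
Byte 22 = 0x0D: mode=DATA_CR remaining=0 emitted=14 chunks_done=1
Byte 23 = 0x0A: mode=SIZE remaining=0 emitted=14 chunks_done=2
Byte 24 = '6': mode=SIZE remaining=0 emitted=14 chunks_done=2
Byte 25 = 0x0D: mode=SIZE_CR remaining=0 emitted=14 chunks_done=2
Byte 26 = 0x0A: mode=DATA remaining=6 emitted=14 chunks_done=2
Byte 27 = 'o': mode=DATA remaining=5 emitted=15 chunks_done=2
Byte 28 = '3': mode=DATA remaining=4 emitted=16 chunks_done=2
Byte 29 = 'd': mode=DATA remaining=3 emitted=17 chunks_done=2
Byte 30 = 'q': mode=DATA remaining=2 emitted=18 chunks_done=2
Byte 31 = '1': mode=DATA remaining=1 emitted=19 chunks_done=2
Byte 32 = 'a': mode=DATA_DONE remaining=0 emitted=20 chunks_done=2
Byte 33 = 0x0D: mode=DATA_CR remaining=0 emitted=20 chunks_done=2
Byte 34 = 0x0A: mode=SIZE remaining=0 emitted=20 chunks_done=3
Byte 35 = '0': mode=SIZE remaining=0 emitted=20 chunks_done=3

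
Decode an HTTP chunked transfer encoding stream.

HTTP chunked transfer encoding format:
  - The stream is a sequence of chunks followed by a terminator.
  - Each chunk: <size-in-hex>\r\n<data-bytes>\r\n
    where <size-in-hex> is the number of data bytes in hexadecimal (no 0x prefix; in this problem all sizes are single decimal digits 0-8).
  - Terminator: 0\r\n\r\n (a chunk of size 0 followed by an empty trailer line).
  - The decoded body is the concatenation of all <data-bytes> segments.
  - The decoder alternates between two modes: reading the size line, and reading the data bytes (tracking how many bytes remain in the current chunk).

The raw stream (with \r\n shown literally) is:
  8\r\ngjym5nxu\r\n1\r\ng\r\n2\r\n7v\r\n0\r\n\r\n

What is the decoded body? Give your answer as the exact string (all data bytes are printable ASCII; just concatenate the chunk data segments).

Chunk 1: stream[0..1]='8' size=0x8=8, data at stream[3..11]='gjym5nxu' -> body[0..8], body so far='gjym5nxu'
Chunk 2: stream[13..14]='1' size=0x1=1, data at stream[16..17]='g' -> body[8..9], body so far='gjym5nxug'
Chunk 3: stream[19..20]='2' size=0x2=2, data at stream[22..24]='7v' -> body[9..11], body so far='gjym5nxug7v'
Chunk 4: stream[26..27]='0' size=0 (terminator). Final body='gjym5nxug7v' (11 bytes)

Answer: gjym5nxug7v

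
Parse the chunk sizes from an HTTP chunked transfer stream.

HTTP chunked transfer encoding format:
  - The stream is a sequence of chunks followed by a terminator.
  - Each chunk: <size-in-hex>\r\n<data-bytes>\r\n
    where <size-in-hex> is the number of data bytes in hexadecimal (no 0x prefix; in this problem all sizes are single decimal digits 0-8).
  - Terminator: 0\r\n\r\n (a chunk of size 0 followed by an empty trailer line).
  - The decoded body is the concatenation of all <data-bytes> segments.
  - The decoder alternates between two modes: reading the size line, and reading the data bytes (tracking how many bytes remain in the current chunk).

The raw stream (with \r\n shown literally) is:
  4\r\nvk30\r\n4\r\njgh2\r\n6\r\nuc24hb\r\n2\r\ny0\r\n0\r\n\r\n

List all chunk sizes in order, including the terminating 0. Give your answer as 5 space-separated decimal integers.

Chunk 1: stream[0..1]='4' size=0x4=4, data at stream[3..7]='vk30' -> body[0..4], body so far='vk30'
Chunk 2: stream[9..10]='4' size=0x4=4, data at stream[12..16]='jgh2' -> body[4..8], body so far='vk30jgh2'
Chunk 3: stream[18..19]='6' size=0x6=6, data at stream[21..27]='uc24hb' -> body[8..14], body so far='vk30jgh2uc24hb'
Chunk 4: stream[29..30]='2' size=0x2=2, data at stream[32..34]='y0' -> body[14..16], body so far='vk30jgh2uc24hby0'
Chunk 5: stream[36..37]='0' size=0 (terminator). Final body='vk30jgh2uc24hby0' (16 bytes)

Answer: 4 4 6 2 0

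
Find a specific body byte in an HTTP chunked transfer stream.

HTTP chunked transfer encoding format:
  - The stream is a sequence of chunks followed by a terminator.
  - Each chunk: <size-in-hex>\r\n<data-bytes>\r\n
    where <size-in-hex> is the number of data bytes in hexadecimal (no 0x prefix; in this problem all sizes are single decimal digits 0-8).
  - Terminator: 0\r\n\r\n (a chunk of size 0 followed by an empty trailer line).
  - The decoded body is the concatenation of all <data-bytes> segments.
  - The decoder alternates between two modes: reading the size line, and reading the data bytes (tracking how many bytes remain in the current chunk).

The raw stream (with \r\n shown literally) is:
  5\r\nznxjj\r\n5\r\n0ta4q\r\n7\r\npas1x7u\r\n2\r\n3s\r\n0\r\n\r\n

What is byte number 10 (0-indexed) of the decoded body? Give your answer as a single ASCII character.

Chunk 1: stream[0..1]='5' size=0x5=5, data at stream[3..8]='znxjj' -> body[0..5], body so far='znxjj'
Chunk 2: stream[10..11]='5' size=0x5=5, data at stream[13..18]='0ta4q' -> body[5..10], body so far='znxjj0ta4q'
Chunk 3: stream[20..21]='7' size=0x7=7, data at stream[23..30]='pas1x7u' -> body[10..17], body so far='znxjj0ta4qpas1x7u'
Chunk 4: stream[32..33]='2' size=0x2=2, data at stream[35..37]='3s' -> body[17..19], body so far='znxjj0ta4qpas1x7u3s'
Chunk 5: stream[39..40]='0' size=0 (terminator). Final body='znxjj0ta4qpas1x7u3s' (19 bytes)
Body byte 10 = 'p'

Answer: p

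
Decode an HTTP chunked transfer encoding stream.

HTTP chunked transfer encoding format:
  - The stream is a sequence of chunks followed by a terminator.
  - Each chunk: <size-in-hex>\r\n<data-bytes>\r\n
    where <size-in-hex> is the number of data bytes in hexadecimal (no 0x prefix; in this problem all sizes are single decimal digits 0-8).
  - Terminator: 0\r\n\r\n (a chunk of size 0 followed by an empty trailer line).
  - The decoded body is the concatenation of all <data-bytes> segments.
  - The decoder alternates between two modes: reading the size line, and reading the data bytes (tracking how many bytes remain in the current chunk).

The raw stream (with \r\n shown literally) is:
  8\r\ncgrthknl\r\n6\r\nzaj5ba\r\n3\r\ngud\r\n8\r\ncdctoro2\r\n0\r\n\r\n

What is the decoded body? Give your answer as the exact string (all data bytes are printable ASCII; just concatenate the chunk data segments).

Answer: cgrthknlzaj5bagudcdctoro2

Derivation:
Chunk 1: stream[0..1]='8' size=0x8=8, data at stream[3..11]='cgrthknl' -> body[0..8], body so far='cgrthknl'
Chunk 2: stream[13..14]='6' size=0x6=6, data at stream[16..22]='zaj5ba' -> body[8..14], body so far='cgrthknlzaj5ba'
Chunk 3: stream[24..25]='3' size=0x3=3, data at stream[27..30]='gud' -> body[14..17], body so far='cgrthknlzaj5bagud'
Chunk 4: stream[32..33]='8' size=0x8=8, data at stream[35..43]='cdctoro2' -> body[17..25], body so far='cgrthknlzaj5bagudcdctoro2'
Chunk 5: stream[45..46]='0' size=0 (terminator). Final body='cgrthknlzaj5bagudcdctoro2' (25 bytes)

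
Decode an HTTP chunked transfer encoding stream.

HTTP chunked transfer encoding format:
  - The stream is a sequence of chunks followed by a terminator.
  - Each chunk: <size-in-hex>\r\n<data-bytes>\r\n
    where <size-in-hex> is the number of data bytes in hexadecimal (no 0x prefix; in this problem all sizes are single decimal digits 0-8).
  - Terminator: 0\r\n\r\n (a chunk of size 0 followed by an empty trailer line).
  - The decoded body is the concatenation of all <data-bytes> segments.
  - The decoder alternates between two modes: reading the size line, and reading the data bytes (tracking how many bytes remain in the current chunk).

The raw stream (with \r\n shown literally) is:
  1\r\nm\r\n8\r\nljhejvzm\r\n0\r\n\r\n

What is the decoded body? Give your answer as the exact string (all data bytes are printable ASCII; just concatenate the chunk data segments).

Answer: mljhejvzm

Derivation:
Chunk 1: stream[0..1]='1' size=0x1=1, data at stream[3..4]='m' -> body[0..1], body so far='m'
Chunk 2: stream[6..7]='8' size=0x8=8, data at stream[9..17]='ljhejvzm' -> body[1..9], body so far='mljhejvzm'
Chunk 3: stream[19..20]='0' size=0 (terminator). Final body='mljhejvzm' (9 bytes)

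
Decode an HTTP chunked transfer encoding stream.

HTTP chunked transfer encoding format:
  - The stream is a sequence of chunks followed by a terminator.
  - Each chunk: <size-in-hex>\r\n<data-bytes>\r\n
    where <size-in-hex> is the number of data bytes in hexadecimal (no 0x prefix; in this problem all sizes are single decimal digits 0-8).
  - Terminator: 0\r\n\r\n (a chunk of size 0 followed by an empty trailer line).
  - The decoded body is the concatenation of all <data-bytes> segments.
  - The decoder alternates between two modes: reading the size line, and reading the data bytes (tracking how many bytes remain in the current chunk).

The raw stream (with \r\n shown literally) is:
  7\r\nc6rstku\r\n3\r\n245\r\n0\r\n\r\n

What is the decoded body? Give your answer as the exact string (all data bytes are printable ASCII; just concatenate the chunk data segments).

Chunk 1: stream[0..1]='7' size=0x7=7, data at stream[3..10]='c6rstku' -> body[0..7], body so far='c6rstku'
Chunk 2: stream[12..13]='3' size=0x3=3, data at stream[15..18]='245' -> body[7..10], body so far='c6rstku245'
Chunk 3: stream[20..21]='0' size=0 (terminator). Final body='c6rstku245' (10 bytes)

Answer: c6rstku245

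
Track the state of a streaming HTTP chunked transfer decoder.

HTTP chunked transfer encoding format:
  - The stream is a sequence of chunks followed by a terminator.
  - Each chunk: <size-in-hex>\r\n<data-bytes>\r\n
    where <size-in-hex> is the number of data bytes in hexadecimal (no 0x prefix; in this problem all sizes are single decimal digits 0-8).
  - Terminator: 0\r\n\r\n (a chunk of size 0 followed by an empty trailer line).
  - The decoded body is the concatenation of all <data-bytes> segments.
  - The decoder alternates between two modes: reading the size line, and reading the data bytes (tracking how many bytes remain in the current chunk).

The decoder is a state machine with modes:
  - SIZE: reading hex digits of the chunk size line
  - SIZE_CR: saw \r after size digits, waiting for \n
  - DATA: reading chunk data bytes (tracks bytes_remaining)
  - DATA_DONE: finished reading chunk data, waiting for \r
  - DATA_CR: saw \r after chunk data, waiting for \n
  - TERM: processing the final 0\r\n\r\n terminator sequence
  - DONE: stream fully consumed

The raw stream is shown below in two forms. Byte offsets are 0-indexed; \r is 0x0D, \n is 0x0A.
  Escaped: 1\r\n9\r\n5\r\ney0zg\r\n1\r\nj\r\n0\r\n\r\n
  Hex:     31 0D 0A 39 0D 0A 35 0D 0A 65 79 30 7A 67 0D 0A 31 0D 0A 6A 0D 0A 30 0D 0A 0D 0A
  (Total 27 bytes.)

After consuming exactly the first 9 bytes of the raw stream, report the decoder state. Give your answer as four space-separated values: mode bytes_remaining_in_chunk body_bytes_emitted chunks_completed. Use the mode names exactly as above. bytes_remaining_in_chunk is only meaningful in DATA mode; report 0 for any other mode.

Byte 0 = '1': mode=SIZE remaining=0 emitted=0 chunks_done=0
Byte 1 = 0x0D: mode=SIZE_CR remaining=0 emitted=0 chunks_done=0
Byte 2 = 0x0A: mode=DATA remaining=1 emitted=0 chunks_done=0
Byte 3 = '9': mode=DATA_DONE remaining=0 emitted=1 chunks_done=0
Byte 4 = 0x0D: mode=DATA_CR remaining=0 emitted=1 chunks_done=0
Byte 5 = 0x0A: mode=SIZE remaining=0 emitted=1 chunks_done=1
Byte 6 = '5': mode=SIZE remaining=0 emitted=1 chunks_done=1
Byte 7 = 0x0D: mode=SIZE_CR remaining=0 emitted=1 chunks_done=1
Byte 8 = 0x0A: mode=DATA remaining=5 emitted=1 chunks_done=1

Answer: DATA 5 1 1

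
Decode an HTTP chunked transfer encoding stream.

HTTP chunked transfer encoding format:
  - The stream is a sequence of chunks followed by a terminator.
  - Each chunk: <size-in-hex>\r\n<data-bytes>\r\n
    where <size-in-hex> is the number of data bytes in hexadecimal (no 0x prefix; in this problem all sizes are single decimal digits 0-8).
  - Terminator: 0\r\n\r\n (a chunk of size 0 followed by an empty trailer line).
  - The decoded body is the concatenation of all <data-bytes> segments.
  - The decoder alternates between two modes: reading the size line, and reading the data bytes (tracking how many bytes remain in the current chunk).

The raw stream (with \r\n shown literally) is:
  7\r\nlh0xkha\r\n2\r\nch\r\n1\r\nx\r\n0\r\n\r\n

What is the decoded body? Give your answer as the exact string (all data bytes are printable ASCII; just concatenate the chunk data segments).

Answer: lh0xkhachx

Derivation:
Chunk 1: stream[0..1]='7' size=0x7=7, data at stream[3..10]='lh0xkha' -> body[0..7], body so far='lh0xkha'
Chunk 2: stream[12..13]='2' size=0x2=2, data at stream[15..17]='ch' -> body[7..9], body so far='lh0xkhach'
Chunk 3: stream[19..20]='1' size=0x1=1, data at stream[22..23]='x' -> body[9..10], body so far='lh0xkhachx'
Chunk 4: stream[25..26]='0' size=0 (terminator). Final body='lh0xkhachx' (10 bytes)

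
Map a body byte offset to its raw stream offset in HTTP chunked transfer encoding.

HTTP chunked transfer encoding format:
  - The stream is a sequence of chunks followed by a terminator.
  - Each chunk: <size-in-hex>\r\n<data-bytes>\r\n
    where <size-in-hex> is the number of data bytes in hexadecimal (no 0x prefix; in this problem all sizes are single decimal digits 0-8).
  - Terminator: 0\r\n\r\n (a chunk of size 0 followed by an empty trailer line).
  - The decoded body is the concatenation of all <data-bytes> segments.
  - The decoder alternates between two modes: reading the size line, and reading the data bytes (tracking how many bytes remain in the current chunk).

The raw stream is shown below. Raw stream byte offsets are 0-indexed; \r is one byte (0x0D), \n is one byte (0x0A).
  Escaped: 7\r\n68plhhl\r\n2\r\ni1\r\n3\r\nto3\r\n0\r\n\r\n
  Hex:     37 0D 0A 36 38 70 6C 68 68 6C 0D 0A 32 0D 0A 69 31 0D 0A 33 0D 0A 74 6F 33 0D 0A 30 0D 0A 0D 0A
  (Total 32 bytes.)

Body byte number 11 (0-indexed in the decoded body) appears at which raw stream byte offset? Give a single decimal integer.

Chunk 1: stream[0..1]='7' size=0x7=7, data at stream[3..10]='68plhhl' -> body[0..7], body so far='68plhhl'
Chunk 2: stream[12..13]='2' size=0x2=2, data at stream[15..17]='i1' -> body[7..9], body so far='68plhhli1'
Chunk 3: stream[19..20]='3' size=0x3=3, data at stream[22..25]='to3' -> body[9..12], body so far='68plhhli1to3'
Chunk 4: stream[27..28]='0' size=0 (terminator). Final body='68plhhli1to3' (12 bytes)
Body byte 11 at stream offset 24

Answer: 24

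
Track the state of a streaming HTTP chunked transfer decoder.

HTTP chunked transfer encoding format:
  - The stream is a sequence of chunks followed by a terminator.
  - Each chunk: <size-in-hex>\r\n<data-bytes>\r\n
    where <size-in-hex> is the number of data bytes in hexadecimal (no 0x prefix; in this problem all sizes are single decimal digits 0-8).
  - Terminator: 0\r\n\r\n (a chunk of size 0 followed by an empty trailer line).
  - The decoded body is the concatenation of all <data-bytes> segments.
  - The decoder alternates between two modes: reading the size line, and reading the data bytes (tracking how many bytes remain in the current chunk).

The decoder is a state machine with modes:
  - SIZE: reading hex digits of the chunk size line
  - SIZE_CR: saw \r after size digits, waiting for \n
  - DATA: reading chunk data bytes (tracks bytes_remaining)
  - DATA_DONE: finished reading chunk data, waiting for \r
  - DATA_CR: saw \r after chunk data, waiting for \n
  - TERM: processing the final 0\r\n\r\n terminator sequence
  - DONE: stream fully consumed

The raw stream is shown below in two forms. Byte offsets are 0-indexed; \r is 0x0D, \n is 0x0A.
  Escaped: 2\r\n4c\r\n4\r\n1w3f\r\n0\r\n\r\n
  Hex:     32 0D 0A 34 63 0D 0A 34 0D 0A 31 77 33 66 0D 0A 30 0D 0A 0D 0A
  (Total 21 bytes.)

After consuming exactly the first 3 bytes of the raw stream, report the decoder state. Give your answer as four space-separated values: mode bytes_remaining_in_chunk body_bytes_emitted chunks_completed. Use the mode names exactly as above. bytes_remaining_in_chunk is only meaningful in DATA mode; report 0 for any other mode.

Answer: DATA 2 0 0

Derivation:
Byte 0 = '2': mode=SIZE remaining=0 emitted=0 chunks_done=0
Byte 1 = 0x0D: mode=SIZE_CR remaining=0 emitted=0 chunks_done=0
Byte 2 = 0x0A: mode=DATA remaining=2 emitted=0 chunks_done=0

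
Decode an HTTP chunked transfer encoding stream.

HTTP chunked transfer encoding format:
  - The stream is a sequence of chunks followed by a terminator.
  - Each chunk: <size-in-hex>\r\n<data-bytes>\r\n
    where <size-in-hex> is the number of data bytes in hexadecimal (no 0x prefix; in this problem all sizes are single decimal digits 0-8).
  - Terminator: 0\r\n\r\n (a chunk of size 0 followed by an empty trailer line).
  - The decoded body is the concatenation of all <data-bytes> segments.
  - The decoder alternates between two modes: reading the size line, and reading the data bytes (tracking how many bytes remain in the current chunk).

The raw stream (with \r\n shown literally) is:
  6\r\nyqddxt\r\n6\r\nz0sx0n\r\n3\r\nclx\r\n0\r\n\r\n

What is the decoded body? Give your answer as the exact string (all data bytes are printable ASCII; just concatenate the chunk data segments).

Answer: yqddxtz0sx0nclx

Derivation:
Chunk 1: stream[0..1]='6' size=0x6=6, data at stream[3..9]='yqddxt' -> body[0..6], body so far='yqddxt'
Chunk 2: stream[11..12]='6' size=0x6=6, data at stream[14..20]='z0sx0n' -> body[6..12], body so far='yqddxtz0sx0n'
Chunk 3: stream[22..23]='3' size=0x3=3, data at stream[25..28]='clx' -> body[12..15], body so far='yqddxtz0sx0nclx'
Chunk 4: stream[30..31]='0' size=0 (terminator). Final body='yqddxtz0sx0nclx' (15 bytes)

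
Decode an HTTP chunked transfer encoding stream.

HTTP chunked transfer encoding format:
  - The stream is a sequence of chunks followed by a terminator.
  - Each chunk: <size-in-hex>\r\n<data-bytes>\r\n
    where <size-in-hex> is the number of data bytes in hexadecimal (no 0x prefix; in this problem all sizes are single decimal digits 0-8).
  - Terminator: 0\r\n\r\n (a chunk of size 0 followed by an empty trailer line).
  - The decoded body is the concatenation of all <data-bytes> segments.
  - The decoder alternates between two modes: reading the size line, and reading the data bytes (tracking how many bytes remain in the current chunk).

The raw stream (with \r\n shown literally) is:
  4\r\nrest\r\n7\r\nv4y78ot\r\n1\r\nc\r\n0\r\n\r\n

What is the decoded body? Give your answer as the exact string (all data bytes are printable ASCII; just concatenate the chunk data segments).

Answer: restv4y78otc

Derivation:
Chunk 1: stream[0..1]='4' size=0x4=4, data at stream[3..7]='rest' -> body[0..4], body so far='rest'
Chunk 2: stream[9..10]='7' size=0x7=7, data at stream[12..19]='v4y78ot' -> body[4..11], body so far='restv4y78ot'
Chunk 3: stream[21..22]='1' size=0x1=1, data at stream[24..25]='c' -> body[11..12], body so far='restv4y78otc'
Chunk 4: stream[27..28]='0' size=0 (terminator). Final body='restv4y78otc' (12 bytes)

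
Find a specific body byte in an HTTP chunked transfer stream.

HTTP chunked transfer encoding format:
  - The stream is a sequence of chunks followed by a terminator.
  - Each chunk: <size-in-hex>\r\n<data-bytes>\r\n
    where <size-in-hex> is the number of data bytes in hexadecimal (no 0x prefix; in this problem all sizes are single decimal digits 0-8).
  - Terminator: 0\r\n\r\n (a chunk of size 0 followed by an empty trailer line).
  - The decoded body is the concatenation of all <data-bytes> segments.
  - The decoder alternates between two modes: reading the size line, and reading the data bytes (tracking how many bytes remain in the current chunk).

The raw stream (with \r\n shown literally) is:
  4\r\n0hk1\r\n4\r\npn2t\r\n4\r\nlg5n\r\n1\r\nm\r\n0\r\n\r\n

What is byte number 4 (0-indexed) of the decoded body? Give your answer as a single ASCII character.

Answer: p

Derivation:
Chunk 1: stream[0..1]='4' size=0x4=4, data at stream[3..7]='0hk1' -> body[0..4], body so far='0hk1'
Chunk 2: stream[9..10]='4' size=0x4=4, data at stream[12..16]='pn2t' -> body[4..8], body so far='0hk1pn2t'
Chunk 3: stream[18..19]='4' size=0x4=4, data at stream[21..25]='lg5n' -> body[8..12], body so far='0hk1pn2tlg5n'
Chunk 4: stream[27..28]='1' size=0x1=1, data at stream[30..31]='m' -> body[12..13], body so far='0hk1pn2tlg5nm'
Chunk 5: stream[33..34]='0' size=0 (terminator). Final body='0hk1pn2tlg5nm' (13 bytes)
Body byte 4 = 'p'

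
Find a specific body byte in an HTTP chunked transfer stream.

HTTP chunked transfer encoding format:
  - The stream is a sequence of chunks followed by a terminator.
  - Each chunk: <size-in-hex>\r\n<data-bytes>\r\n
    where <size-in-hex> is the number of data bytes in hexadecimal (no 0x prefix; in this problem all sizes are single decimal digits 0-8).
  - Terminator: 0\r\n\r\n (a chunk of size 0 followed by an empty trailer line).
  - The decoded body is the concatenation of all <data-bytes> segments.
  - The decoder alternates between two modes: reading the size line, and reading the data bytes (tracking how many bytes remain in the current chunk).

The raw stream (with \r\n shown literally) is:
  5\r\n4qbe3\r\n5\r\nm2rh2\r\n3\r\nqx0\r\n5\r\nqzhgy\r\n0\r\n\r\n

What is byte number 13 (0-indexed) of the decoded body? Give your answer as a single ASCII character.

Chunk 1: stream[0..1]='5' size=0x5=5, data at stream[3..8]='4qbe3' -> body[0..5], body so far='4qbe3'
Chunk 2: stream[10..11]='5' size=0x5=5, data at stream[13..18]='m2rh2' -> body[5..10], body so far='4qbe3m2rh2'
Chunk 3: stream[20..21]='3' size=0x3=3, data at stream[23..26]='qx0' -> body[10..13], body so far='4qbe3m2rh2qx0'
Chunk 4: stream[28..29]='5' size=0x5=5, data at stream[31..36]='qzhgy' -> body[13..18], body so far='4qbe3m2rh2qx0qzhgy'
Chunk 5: stream[38..39]='0' size=0 (terminator). Final body='4qbe3m2rh2qx0qzhgy' (18 bytes)
Body byte 13 = 'q'

Answer: q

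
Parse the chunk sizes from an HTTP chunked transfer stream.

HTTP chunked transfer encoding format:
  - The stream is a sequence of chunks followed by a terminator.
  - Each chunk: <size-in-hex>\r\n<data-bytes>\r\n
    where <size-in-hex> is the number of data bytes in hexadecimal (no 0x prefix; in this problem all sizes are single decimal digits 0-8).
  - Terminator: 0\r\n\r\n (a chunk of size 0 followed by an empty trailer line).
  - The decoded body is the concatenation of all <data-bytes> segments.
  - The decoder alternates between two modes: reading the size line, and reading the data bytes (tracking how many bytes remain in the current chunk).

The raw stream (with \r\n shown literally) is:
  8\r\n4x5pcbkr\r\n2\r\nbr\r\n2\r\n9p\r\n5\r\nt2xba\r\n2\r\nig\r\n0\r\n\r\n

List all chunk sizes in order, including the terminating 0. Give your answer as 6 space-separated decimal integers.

Answer: 8 2 2 5 2 0

Derivation:
Chunk 1: stream[0..1]='8' size=0x8=8, data at stream[3..11]='4x5pcbkr' -> body[0..8], body so far='4x5pcbkr'
Chunk 2: stream[13..14]='2' size=0x2=2, data at stream[16..18]='br' -> body[8..10], body so far='4x5pcbkrbr'
Chunk 3: stream[20..21]='2' size=0x2=2, data at stream[23..25]='9p' -> body[10..12], body so far='4x5pcbkrbr9p'
Chunk 4: stream[27..28]='5' size=0x5=5, data at stream[30..35]='t2xba' -> body[12..17], body so far='4x5pcbkrbr9pt2xba'
Chunk 5: stream[37..38]='2' size=0x2=2, data at stream[40..42]='ig' -> body[17..19], body so far='4x5pcbkrbr9pt2xbaig'
Chunk 6: stream[44..45]='0' size=0 (terminator). Final body='4x5pcbkrbr9pt2xbaig' (19 bytes)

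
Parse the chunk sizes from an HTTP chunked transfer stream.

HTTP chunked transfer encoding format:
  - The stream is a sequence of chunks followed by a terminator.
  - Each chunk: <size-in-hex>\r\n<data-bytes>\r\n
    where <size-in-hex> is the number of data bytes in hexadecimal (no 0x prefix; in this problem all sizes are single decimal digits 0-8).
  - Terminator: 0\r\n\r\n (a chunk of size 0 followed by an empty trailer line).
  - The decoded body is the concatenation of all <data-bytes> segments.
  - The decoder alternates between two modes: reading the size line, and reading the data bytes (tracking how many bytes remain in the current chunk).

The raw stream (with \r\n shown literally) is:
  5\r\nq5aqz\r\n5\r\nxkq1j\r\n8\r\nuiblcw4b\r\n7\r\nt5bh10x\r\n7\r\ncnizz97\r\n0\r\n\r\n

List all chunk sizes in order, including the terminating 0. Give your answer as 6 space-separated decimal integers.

Answer: 5 5 8 7 7 0

Derivation:
Chunk 1: stream[0..1]='5' size=0x5=5, data at stream[3..8]='q5aqz' -> body[0..5], body so far='q5aqz'
Chunk 2: stream[10..11]='5' size=0x5=5, data at stream[13..18]='xkq1j' -> body[5..10], body so far='q5aqzxkq1j'
Chunk 3: stream[20..21]='8' size=0x8=8, data at stream[23..31]='uiblcw4b' -> body[10..18], body so far='q5aqzxkq1juiblcw4b'
Chunk 4: stream[33..34]='7' size=0x7=7, data at stream[36..43]='t5bh10x' -> body[18..25], body so far='q5aqzxkq1juiblcw4bt5bh10x'
Chunk 5: stream[45..46]='7' size=0x7=7, data at stream[48..55]='cnizz97' -> body[25..32], body so far='q5aqzxkq1juiblcw4bt5bh10xcnizz97'
Chunk 6: stream[57..58]='0' size=0 (terminator). Final body='q5aqzxkq1juiblcw4bt5bh10xcnizz97' (32 bytes)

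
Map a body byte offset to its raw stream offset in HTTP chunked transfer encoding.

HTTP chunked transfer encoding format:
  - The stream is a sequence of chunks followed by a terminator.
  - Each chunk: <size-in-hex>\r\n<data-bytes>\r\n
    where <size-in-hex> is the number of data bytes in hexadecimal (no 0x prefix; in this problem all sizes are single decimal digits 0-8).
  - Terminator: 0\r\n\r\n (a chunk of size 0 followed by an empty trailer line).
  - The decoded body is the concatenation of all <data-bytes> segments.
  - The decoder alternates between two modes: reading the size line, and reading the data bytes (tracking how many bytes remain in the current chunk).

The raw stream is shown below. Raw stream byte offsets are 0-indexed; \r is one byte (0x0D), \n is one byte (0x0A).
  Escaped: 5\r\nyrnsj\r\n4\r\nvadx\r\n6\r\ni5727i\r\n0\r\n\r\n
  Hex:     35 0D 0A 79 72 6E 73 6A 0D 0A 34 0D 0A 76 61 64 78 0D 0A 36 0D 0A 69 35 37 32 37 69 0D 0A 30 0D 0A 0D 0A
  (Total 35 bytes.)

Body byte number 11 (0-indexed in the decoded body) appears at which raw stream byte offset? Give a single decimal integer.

Chunk 1: stream[0..1]='5' size=0x5=5, data at stream[3..8]='yrnsj' -> body[0..5], body so far='yrnsj'
Chunk 2: stream[10..11]='4' size=0x4=4, data at stream[13..17]='vadx' -> body[5..9], body so far='yrnsjvadx'
Chunk 3: stream[19..20]='6' size=0x6=6, data at stream[22..28]='i5727i' -> body[9..15], body so far='yrnsjvadxi5727i'
Chunk 4: stream[30..31]='0' size=0 (terminator). Final body='yrnsjvadxi5727i' (15 bytes)
Body byte 11 at stream offset 24

Answer: 24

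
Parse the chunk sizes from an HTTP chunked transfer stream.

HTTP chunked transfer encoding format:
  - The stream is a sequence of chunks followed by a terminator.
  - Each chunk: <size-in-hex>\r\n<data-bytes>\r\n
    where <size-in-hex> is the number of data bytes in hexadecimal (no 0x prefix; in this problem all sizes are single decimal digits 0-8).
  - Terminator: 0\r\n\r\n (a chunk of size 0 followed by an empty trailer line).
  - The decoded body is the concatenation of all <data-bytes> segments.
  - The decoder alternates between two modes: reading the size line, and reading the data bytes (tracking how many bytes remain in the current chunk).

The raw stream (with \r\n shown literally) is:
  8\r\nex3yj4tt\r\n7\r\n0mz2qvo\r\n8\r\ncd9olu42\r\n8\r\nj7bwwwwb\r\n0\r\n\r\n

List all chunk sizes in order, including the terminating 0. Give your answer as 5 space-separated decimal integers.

Chunk 1: stream[0..1]='8' size=0x8=8, data at stream[3..11]='ex3yj4tt' -> body[0..8], body so far='ex3yj4tt'
Chunk 2: stream[13..14]='7' size=0x7=7, data at stream[16..23]='0mz2qvo' -> body[8..15], body so far='ex3yj4tt0mz2qvo'
Chunk 3: stream[25..26]='8' size=0x8=8, data at stream[28..36]='cd9olu42' -> body[15..23], body so far='ex3yj4tt0mz2qvocd9olu42'
Chunk 4: stream[38..39]='8' size=0x8=8, data at stream[41..49]='j7bwwwwb' -> body[23..31], body so far='ex3yj4tt0mz2qvocd9olu42j7bwwwwb'
Chunk 5: stream[51..52]='0' size=0 (terminator). Final body='ex3yj4tt0mz2qvocd9olu42j7bwwwwb' (31 bytes)

Answer: 8 7 8 8 0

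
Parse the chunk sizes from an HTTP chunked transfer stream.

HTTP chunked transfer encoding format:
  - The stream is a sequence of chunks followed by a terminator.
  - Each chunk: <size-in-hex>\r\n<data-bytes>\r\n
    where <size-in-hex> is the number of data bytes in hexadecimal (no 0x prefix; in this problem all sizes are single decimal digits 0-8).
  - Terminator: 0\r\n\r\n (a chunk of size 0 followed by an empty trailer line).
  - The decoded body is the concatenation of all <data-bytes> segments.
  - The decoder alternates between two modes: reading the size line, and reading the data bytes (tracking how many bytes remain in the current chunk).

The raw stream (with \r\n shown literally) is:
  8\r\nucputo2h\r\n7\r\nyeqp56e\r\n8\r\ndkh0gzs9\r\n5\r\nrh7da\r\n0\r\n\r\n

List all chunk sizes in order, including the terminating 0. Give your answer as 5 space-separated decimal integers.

Chunk 1: stream[0..1]='8' size=0x8=8, data at stream[3..11]='ucputo2h' -> body[0..8], body so far='ucputo2h'
Chunk 2: stream[13..14]='7' size=0x7=7, data at stream[16..23]='yeqp56e' -> body[8..15], body so far='ucputo2hyeqp56e'
Chunk 3: stream[25..26]='8' size=0x8=8, data at stream[28..36]='dkh0gzs9' -> body[15..23], body so far='ucputo2hyeqp56edkh0gzs9'
Chunk 4: stream[38..39]='5' size=0x5=5, data at stream[41..46]='rh7da' -> body[23..28], body so far='ucputo2hyeqp56edkh0gzs9rh7da'
Chunk 5: stream[48..49]='0' size=0 (terminator). Final body='ucputo2hyeqp56edkh0gzs9rh7da' (28 bytes)

Answer: 8 7 8 5 0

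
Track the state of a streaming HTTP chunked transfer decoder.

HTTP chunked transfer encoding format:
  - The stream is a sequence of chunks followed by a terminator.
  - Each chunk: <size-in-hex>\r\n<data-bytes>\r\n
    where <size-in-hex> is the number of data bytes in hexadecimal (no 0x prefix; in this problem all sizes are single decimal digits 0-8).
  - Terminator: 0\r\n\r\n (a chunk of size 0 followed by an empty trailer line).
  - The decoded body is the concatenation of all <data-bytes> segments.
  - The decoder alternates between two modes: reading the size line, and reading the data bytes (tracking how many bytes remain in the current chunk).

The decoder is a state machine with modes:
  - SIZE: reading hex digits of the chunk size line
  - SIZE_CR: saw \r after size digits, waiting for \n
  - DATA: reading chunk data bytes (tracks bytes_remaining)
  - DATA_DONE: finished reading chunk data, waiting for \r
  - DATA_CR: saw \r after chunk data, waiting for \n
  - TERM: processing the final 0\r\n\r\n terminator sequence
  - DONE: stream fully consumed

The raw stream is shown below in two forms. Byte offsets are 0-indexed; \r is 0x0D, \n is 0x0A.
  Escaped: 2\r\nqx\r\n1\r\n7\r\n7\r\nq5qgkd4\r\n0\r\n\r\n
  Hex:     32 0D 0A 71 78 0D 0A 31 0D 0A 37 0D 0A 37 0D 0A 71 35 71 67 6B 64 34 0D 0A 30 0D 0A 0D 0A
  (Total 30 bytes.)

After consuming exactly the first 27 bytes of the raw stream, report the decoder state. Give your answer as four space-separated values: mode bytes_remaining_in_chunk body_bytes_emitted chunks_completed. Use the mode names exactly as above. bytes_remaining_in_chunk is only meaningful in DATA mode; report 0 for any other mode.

Byte 0 = '2': mode=SIZE remaining=0 emitted=0 chunks_done=0
Byte 1 = 0x0D: mode=SIZE_CR remaining=0 emitted=0 chunks_done=0
Byte 2 = 0x0A: mode=DATA remaining=2 emitted=0 chunks_done=0
Byte 3 = 'q': mode=DATA remaining=1 emitted=1 chunks_done=0
Byte 4 = 'x': mode=DATA_DONE remaining=0 emitted=2 chunks_done=0
Byte 5 = 0x0D: mode=DATA_CR remaining=0 emitted=2 chunks_done=0
Byte 6 = 0x0A: mode=SIZE remaining=0 emitted=2 chunks_done=1
Byte 7 = '1': mode=SIZE remaining=0 emitted=2 chunks_done=1
Byte 8 = 0x0D: mode=SIZE_CR remaining=0 emitted=2 chunks_done=1
Byte 9 = 0x0A: mode=DATA remaining=1 emitted=2 chunks_done=1
Byte 10 = '7': mode=DATA_DONE remaining=0 emitted=3 chunks_done=1
Byte 11 = 0x0D: mode=DATA_CR remaining=0 emitted=3 chunks_done=1
Byte 12 = 0x0A: mode=SIZE remaining=0 emitted=3 chunks_done=2
Byte 13 = '7': mode=SIZE remaining=0 emitted=3 chunks_done=2
Byte 14 = 0x0D: mode=SIZE_CR remaining=0 emitted=3 chunks_done=2
Byte 15 = 0x0A: mode=DATA remaining=7 emitted=3 chunks_done=2
Byte 16 = 'q': mode=DATA remaining=6 emitted=4 chunks_done=2
Byte 17 = '5': mode=DATA remaining=5 emitted=5 chunks_done=2
Byte 18 = 'q': mode=DATA remaining=4 emitted=6 chunks_done=2
Byte 19 = 'g': mode=DATA remaining=3 emitted=7 chunks_done=2
Byte 20 = 'k': mode=DATA remaining=2 emitted=8 chunks_done=2
Byte 21 = 'd': mode=DATA remaining=1 emitted=9 chunks_done=2
Byte 22 = '4': mode=DATA_DONE remaining=0 emitted=10 chunks_done=2
Byte 23 = 0x0D: mode=DATA_CR remaining=0 emitted=10 chunks_done=2
Byte 24 = 0x0A: mode=SIZE remaining=0 emitted=10 chunks_done=3
Byte 25 = '0': mode=SIZE remaining=0 emitted=10 chunks_done=3
Byte 26 = 0x0D: mode=SIZE_CR remaining=0 emitted=10 chunks_done=3

Answer: SIZE_CR 0 10 3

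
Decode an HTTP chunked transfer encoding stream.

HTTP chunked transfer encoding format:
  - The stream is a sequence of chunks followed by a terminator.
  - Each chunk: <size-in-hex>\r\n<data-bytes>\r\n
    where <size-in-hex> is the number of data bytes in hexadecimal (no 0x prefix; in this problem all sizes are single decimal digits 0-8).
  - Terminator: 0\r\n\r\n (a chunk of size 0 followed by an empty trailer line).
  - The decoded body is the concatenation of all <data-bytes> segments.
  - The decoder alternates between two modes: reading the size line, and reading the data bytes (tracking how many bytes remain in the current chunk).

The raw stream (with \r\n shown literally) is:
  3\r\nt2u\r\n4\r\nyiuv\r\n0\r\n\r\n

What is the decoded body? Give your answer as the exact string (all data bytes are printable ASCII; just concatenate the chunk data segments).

Chunk 1: stream[0..1]='3' size=0x3=3, data at stream[3..6]='t2u' -> body[0..3], body so far='t2u'
Chunk 2: stream[8..9]='4' size=0x4=4, data at stream[11..15]='yiuv' -> body[3..7], body so far='t2uyiuv'
Chunk 3: stream[17..18]='0' size=0 (terminator). Final body='t2uyiuv' (7 bytes)

Answer: t2uyiuv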